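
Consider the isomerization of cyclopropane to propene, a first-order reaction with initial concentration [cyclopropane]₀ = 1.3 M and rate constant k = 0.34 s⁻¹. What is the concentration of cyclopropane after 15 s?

0.007926 M

Step 1: For a first-order reaction: [cyclopropane] = [cyclopropane]₀ × e^(-kt)
Step 2: [cyclopropane] = 1.3 × e^(-0.34 × 15)
Step 3: [cyclopropane] = 1.3 × e^(-5.1)
Step 4: [cyclopropane] = 1.3 × 0.00609675 = 0.007926 M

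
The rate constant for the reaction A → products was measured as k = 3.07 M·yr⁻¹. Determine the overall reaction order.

zeroth order (0)

Step 1: The units of k for an nth-order reaction are (concentration)^(1-n)·(time)⁻¹.
Step 2: Here k has units M·yr⁻¹, so the concentration exponent is 1.
Step 3: 1 - n = 1 ⇒ n = 0. The reaction is zeroth order.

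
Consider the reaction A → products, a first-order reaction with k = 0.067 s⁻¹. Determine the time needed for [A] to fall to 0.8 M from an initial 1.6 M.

10.35 s

Step 1: For first-order: t = ln([A]₀/[A])/k
Step 2: t = ln(1.6/0.8)/0.067
Step 3: t = ln(2)/0.067
Step 4: t = 0.6931/0.067 = 10.35 s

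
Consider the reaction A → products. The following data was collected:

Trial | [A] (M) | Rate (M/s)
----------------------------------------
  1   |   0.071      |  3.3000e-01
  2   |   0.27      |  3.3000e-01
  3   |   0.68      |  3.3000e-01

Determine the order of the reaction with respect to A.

zeroth order (0)

Step 1: Compare trials - when concentration changes, rate stays constant.
Step 2: rate₂/rate₁ = 3.3000e-01/3.3000e-01 = 1
Step 3: [A]₂/[A]₁ = 0.27/0.071 = 3.803
Step 4: Since rate ratio ≈ (conc ratio)^0, the reaction is zeroth order.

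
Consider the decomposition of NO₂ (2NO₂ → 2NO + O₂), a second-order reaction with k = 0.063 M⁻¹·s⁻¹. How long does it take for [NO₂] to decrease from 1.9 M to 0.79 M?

11.74 s

Step 1: For second-order: t = (1/[NO₂] - 1/[NO₂]₀)/k
Step 2: t = (1/0.79 - 1/1.9)/0.063
Step 3: t = (1.266 - 0.5263)/0.063
Step 4: t = 0.7395/0.063 = 11.74 s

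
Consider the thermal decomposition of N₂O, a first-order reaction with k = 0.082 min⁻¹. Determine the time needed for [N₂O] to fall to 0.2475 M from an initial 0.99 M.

16.91 min

Step 1: For first-order: t = ln([N₂O]₀/[N₂O])/k
Step 2: t = ln(0.99/0.2475)/0.082
Step 3: t = ln(4)/0.082
Step 4: t = 1.386/0.082 = 16.91 min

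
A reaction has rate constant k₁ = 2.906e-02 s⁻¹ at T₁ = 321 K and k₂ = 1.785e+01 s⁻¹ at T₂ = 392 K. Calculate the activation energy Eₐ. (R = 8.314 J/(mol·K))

94.6 kJ/mol

Step 1: Use the two-temperature Arrhenius form: ln(k₂/k₁) = -Eₐ/R × (1/T₂ - 1/T₁)
Step 2: ln(k₂/k₁) = ln(1.785e+01/2.906e-02) = ln(614.246) = 6.4204
Step 3: 1/T₂ - 1/T₁ = 1/392 - 1/321 = -5.642444e-04 K⁻¹
Step 4: Eₐ = -R × ln(k₂/k₁) / (1/T₂ - 1/T₁) = -8.314 × 6.4204 / -5.642444e-04
Step 5: Eₐ = 9.4603e+04 J/mol = 94.6 kJ/mol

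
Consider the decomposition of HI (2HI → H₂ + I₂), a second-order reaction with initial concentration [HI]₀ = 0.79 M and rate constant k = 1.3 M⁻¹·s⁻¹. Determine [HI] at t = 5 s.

0.1288 M

Step 1: For a second-order reaction: 1/[HI] = 1/[HI]₀ + kt
Step 2: 1/[HI] = 1/0.79 + 1.3 × 5
Step 3: 1/[HI] = 1.266 + 6.5 = 7.766
Step 4: [HI] = 1/7.766 = 0.1288 M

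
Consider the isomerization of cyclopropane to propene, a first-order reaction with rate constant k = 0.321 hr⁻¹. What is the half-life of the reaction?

2.159 hr

Step 1: For a first-order reaction, t₁/₂ = ln(2)/k
Step 2: t₁/₂ = ln(2)/0.321
Step 3: t₁/₂ = 0.6931/0.321 = 2.159 hr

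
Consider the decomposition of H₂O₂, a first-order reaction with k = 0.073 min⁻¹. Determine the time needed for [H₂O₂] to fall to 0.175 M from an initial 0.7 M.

18.99 min

Step 1: For first-order: t = ln([H₂O₂]₀/[H₂O₂])/k
Step 2: t = ln(0.7/0.175)/0.073
Step 3: t = ln(4)/0.073
Step 4: t = 1.386/0.073 = 18.99 min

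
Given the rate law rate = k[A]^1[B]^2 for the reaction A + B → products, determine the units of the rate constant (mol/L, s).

(mol/L)⁻²·s⁻¹

Step 1: Overall order = 1 + 2 = 3.
Step 2: rate has units mol/L·s⁻¹; [A]^1[B]^2 has units (mol/L)^3.
Step 3: k = rate/([A]^1[B]^2), so units of k = (mol/L)^(1-3)·s⁻¹ = (mol/L)⁻²·s⁻¹.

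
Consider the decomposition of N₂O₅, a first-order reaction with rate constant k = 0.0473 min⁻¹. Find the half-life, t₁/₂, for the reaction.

14.65 min

Step 1: For a first-order reaction, t₁/₂ = ln(2)/k
Step 2: t₁/₂ = ln(2)/0.0473
Step 3: t₁/₂ = 0.6931/0.0473 = 14.65 min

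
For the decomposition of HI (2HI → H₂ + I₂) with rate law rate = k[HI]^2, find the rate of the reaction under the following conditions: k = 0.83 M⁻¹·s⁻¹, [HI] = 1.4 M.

1.627 M/s

Step 1: Identify the rate law: rate = k[HI]^2
Step 2: Substitute values: rate = 0.83 × (1.4)^2
Step 3: Calculate: rate = 0.83 × 1.96 = 1.6268 M/s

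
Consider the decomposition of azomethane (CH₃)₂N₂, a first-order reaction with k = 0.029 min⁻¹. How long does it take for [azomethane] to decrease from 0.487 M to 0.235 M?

25.13 min

Step 1: For first-order: t = ln([azomethane]₀/[azomethane])/k
Step 2: t = ln(0.487/0.235)/0.029
Step 3: t = ln(2.072)/0.029
Step 4: t = 0.7287/0.029 = 25.13 min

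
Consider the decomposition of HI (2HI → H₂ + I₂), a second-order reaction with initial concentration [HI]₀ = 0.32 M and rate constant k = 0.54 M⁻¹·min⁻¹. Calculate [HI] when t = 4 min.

0.1892 M

Step 1: For a second-order reaction: 1/[HI] = 1/[HI]₀ + kt
Step 2: 1/[HI] = 1/0.32 + 0.54 × 4
Step 3: 1/[HI] = 3.125 + 2.16 = 5.285
Step 4: [HI] = 1/5.285 = 0.1892 M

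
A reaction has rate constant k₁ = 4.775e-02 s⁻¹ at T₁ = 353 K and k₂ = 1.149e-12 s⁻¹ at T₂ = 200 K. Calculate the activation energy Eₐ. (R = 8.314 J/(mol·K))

93.8 kJ/mol

Step 1: Use the two-temperature Arrhenius form: ln(k₂/k₁) = -Eₐ/R × (1/T₂ - 1/T₁)
Step 2: ln(k₂/k₁) = ln(1.149e-12/4.775e-02) = ln(2.40628e-11) = -24.4504
Step 3: 1/T₂ - 1/T₁ = 1/200 - 1/353 = 2.167139e-03 K⁻¹
Step 4: Eₐ = -R × ln(k₂/k₁) / (1/T₂ - 1/T₁) = -8.314 × -24.4504 / 2.167139e-03
Step 5: Eₐ = 9.3801e+04 J/mol = 93.8 kJ/mol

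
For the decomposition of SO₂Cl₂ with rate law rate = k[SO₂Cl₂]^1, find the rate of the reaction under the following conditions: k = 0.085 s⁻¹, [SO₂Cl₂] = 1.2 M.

0.102 M/s

Step 1: Identify the rate law: rate = k[SO₂Cl₂]^1
Step 2: Substitute values: rate = 0.085 × (1.2)^1
Step 3: Calculate: rate = 0.085 × 1.2 = 0.102 M/s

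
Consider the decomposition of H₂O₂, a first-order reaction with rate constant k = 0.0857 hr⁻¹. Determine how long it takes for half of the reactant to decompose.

8.088 hr

Step 1: For a first-order reaction, t₁/₂ = ln(2)/k
Step 2: t₁/₂ = ln(2)/0.0857
Step 3: t₁/₂ = 0.6931/0.0857 = 8.088 hr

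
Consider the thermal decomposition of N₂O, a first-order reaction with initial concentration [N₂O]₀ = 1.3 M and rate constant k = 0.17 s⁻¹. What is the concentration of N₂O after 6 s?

0.4688 M

Step 1: For a first-order reaction: [N₂O] = [N₂O]₀ × e^(-kt)
Step 2: [N₂O] = 1.3 × e^(-0.17 × 6)
Step 3: [N₂O] = 1.3 × e^(-1.02)
Step 4: [N₂O] = 1.3 × 0.360595 = 0.4688 M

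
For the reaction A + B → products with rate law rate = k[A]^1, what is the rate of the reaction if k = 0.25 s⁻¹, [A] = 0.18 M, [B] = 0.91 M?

0.045 M/s

Step 1: The rate law is rate = k[A]^1
Step 2: Note that the rate does not depend on [B] (zero order in B).
Step 3: rate = 0.25 × (0.18)^1 = 0.045 M/s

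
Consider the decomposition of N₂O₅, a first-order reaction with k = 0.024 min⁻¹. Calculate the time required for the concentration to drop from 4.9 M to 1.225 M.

57.76 min

Step 1: For first-order: t = ln([N₂O₅]₀/[N₂O₅])/k
Step 2: t = ln(4.9/1.225)/0.024
Step 3: t = ln(4)/0.024
Step 4: t = 1.386/0.024 = 57.76 min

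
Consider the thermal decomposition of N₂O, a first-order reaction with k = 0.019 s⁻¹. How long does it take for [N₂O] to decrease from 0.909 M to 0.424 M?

40.14 s

Step 1: For first-order: t = ln([N₂O]₀/[N₂O])/k
Step 2: t = ln(0.909/0.424)/0.019
Step 3: t = ln(2.144)/0.019
Step 4: t = 0.7626/0.019 = 40.14 s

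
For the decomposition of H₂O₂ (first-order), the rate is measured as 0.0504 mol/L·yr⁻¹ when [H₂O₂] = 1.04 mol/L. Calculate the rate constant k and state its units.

0.04846 yr⁻¹

Step 1: rate = k[H₂O₂]^1, so k = rate / [H₂O₂]^1.
Step 2: k = 0.0504 / (1.04)^1 = 0.0504 / 1.04.
Step 3: k = 0.04846 yr⁻¹.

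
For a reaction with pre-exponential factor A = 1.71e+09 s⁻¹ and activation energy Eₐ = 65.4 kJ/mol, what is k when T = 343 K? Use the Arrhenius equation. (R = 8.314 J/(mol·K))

1.88e-01 s⁻¹

Step 1: Use the Arrhenius equation: k = A × exp(-Eₐ/RT)
Step 2: Convert Eₐ to J/mol: 65.4 kJ/mol = 65400 J/mol
Step 3: Calculate the exponent: -Eₐ/(RT) = -65400/(8.314 × 343) = -22.93367
Step 4: k = 1.71e+09 × exp(-22.93367)
Step 5: k = 1.71e+09 × 1.09656e-10 = 1.8751e-01 s⁻¹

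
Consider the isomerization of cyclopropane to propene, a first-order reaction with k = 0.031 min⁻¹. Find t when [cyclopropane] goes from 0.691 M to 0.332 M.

23.65 min

Step 1: For first-order: t = ln([cyclopropane]₀/[cyclopropane])/k
Step 2: t = ln(0.691/0.332)/0.031
Step 3: t = ln(2.081)/0.031
Step 4: t = 0.733/0.031 = 23.65 min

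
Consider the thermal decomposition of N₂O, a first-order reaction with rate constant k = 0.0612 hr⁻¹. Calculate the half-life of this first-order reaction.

11.33 hr

Step 1: For a first-order reaction, t₁/₂ = ln(2)/k
Step 2: t₁/₂ = ln(2)/0.0612
Step 3: t₁/₂ = 0.6931/0.0612 = 11.33 hr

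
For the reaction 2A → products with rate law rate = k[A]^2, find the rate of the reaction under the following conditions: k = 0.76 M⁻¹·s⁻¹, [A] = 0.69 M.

0.3618 M/s

Step 1: Identify the rate law: rate = k[A]^2
Step 2: Substitute values: rate = 0.76 × (0.69)^2
Step 3: Calculate: rate = 0.76 × 0.4761 = 0.361836 M/s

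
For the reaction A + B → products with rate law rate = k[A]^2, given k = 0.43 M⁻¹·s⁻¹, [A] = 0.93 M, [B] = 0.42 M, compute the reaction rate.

0.3719 M/s

Step 1: The rate law is rate = k[A]^2
Step 2: Note that the rate does not depend on [B] (zero order in B).
Step 3: rate = 0.43 × (0.93)^2 = 0.371907 M/s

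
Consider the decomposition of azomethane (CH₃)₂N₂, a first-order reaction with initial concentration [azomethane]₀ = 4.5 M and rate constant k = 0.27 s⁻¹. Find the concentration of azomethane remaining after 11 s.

0.2309 M

Step 1: For a first-order reaction: [azomethane] = [azomethane]₀ × e^(-kt)
Step 2: [azomethane] = 4.5 × e^(-0.27 × 11)
Step 3: [azomethane] = 4.5 × e^(-2.97)
Step 4: [azomethane] = 4.5 × 0.0513033 = 0.2309 M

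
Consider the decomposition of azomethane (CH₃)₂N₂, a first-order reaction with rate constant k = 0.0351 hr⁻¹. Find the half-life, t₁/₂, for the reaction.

19.75 hr

Step 1: For a first-order reaction, t₁/₂ = ln(2)/k
Step 2: t₁/₂ = ln(2)/0.0351
Step 3: t₁/₂ = 0.6931/0.0351 = 19.75 hr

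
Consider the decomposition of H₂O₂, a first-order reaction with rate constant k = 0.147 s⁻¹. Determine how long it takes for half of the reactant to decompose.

4.715 s

Step 1: For a first-order reaction, t₁/₂ = ln(2)/k
Step 2: t₁/₂ = ln(2)/0.147
Step 3: t₁/₂ = 0.6931/0.147 = 4.715 s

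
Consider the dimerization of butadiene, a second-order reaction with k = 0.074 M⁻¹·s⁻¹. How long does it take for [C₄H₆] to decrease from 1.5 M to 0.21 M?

55.34 s

Step 1: For second-order: t = (1/[C₄H₆] - 1/[C₄H₆]₀)/k
Step 2: t = (1/0.21 - 1/1.5)/0.074
Step 3: t = (4.762 - 0.6667)/0.074
Step 4: t = 4.095/0.074 = 55.34 s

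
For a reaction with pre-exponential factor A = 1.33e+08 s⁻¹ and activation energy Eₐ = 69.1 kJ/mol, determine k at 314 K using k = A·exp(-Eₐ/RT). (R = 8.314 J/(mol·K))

4.25e-04 s⁻¹

Step 1: Use the Arrhenius equation: k = A × exp(-Eₐ/RT)
Step 2: Convert Eₐ to J/mol: 69.1 kJ/mol = 69100 J/mol
Step 3: Calculate the exponent: -Eₐ/(RT) = -69100/(8.314 × 314) = -26.46905
Step 4: k = 1.33e+08 × exp(-26.46905)
Step 5: k = 1.33e+08 × 3.19623e-12 = 4.2510e-04 s⁻¹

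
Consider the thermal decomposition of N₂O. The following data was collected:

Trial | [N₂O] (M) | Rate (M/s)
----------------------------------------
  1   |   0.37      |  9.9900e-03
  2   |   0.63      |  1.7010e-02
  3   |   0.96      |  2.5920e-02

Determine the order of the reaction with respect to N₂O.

first order (1)

Step 1: Compare trials to find order n where rate₂/rate₁ = ([N₂O]₂/[N₂O]₁)^n
Step 2: rate₂/rate₁ = 1.7010e-02/9.9900e-03 = 1.703
Step 3: [N₂O]₂/[N₂O]₁ = 0.63/0.37 = 1.703
Step 4: n = ln(1.703)/ln(1.703) = 1.00 ≈ 1
Step 5: The reaction is first order in N₂O.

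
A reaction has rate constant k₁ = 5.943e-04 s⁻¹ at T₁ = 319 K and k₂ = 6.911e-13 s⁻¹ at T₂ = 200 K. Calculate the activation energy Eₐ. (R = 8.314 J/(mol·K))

91.7 kJ/mol

Step 1: Use the two-temperature Arrhenius form: ln(k₂/k₁) = -Eₐ/R × (1/T₂ - 1/T₁)
Step 2: ln(k₂/k₁) = ln(6.911e-13/5.943e-04) = ln(1.16288e-09) = -20.5724
Step 3: 1/T₂ - 1/T₁ = 1/200 - 1/319 = 1.865204e-03 K⁻¹
Step 4: Eₐ = -R × ln(k₂/k₁) / (1/T₂ - 1/T₁) = -8.314 × -20.5724 / 1.865204e-03
Step 5: Eₐ = 9.1700e+04 J/mol = 91.7 kJ/mol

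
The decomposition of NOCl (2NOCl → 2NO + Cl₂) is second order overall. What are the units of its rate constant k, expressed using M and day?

M⁻¹·day⁻¹

Step 1: For overall order n, rate = k × (concentration)^n.
Step 2: Rate has units M·day⁻¹; concentration term has units M^2.
Step 3: k = rate / (concentration)^n, so units of k = M^(1-2)·day⁻¹ = M⁻¹·day⁻¹.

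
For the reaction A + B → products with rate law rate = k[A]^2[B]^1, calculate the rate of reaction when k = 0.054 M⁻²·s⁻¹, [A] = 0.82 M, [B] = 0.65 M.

0.0236 M/s

Step 1: The rate law is rate = k[A]^2[B]^1
Step 2: Substitute: rate = 0.054 × (0.82)^2 × (0.65)^1
Step 3: rate = 0.054 × 0.6724 × 0.65 = 0.0236012 M/s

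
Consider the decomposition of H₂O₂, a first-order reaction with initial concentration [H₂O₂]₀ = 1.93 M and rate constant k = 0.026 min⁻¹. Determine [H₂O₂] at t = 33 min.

0.8183 M

Step 1: For a first-order reaction: [H₂O₂] = [H₂O₂]₀ × e^(-kt)
Step 2: [H₂O₂] = 1.93 × e^(-0.026 × 33)
Step 3: [H₂O₂] = 1.93 × e^(-0.858)
Step 4: [H₂O₂] = 1.93 × 0.424009 = 0.8183 M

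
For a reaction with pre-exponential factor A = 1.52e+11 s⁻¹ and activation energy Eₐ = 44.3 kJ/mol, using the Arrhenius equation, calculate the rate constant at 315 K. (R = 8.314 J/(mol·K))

6.85e+03 s⁻¹

Step 1: Use the Arrhenius equation: k = A × exp(-Eₐ/RT)
Step 2: Convert Eₐ to J/mol: 44.3 kJ/mol = 44300 J/mol
Step 3: Calculate the exponent: -Eₐ/(RT) = -44300/(8.314 × 315) = -16.91543
Step 4: k = 1.52e+11 × exp(-16.91543)
Step 5: k = 1.52e+11 × 4.50528e-08 = 6.8480e+03 s⁻¹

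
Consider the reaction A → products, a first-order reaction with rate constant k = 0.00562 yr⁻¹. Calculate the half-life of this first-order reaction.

123.3 yr

Step 1: For a first-order reaction, t₁/₂ = ln(2)/k
Step 2: t₁/₂ = ln(2)/0.00562
Step 3: t₁/₂ = 0.6931/0.00562 = 123.3 yr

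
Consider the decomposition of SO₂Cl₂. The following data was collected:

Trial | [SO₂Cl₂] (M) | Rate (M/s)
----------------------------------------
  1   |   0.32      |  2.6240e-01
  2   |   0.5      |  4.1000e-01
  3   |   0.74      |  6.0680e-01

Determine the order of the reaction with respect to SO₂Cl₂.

first order (1)

Step 1: Compare trials to find order n where rate₂/rate₁ = ([SO₂Cl₂]₂/[SO₂Cl₂]₁)^n
Step 2: rate₂/rate₁ = 4.1000e-01/2.6240e-01 = 1.562
Step 3: [SO₂Cl₂]₂/[SO₂Cl₂]₁ = 0.5/0.32 = 1.562
Step 4: n = ln(1.562)/ln(1.562) = 1.00 ≈ 1
Step 5: The reaction is first order in SO₂Cl₂.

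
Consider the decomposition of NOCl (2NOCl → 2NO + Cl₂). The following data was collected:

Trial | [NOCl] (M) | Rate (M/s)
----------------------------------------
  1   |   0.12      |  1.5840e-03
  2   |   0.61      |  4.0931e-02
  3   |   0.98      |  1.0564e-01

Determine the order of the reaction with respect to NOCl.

second order (2)

Step 1: Compare trials to find order n where rate₂/rate₁ = ([NOCl]₂/[NOCl]₁)^n
Step 2: rate₂/rate₁ = 4.0931e-02/1.5840e-03 = 25.84
Step 3: [NOCl]₂/[NOCl]₁ = 0.61/0.12 = 5.083
Step 4: n = ln(25.84)/ln(5.083) = 2.00 ≈ 2
Step 5: The reaction is second order in NOCl.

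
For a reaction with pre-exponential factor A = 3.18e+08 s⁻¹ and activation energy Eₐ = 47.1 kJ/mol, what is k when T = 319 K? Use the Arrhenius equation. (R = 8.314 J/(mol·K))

6.16e+00 s⁻¹

Step 1: Use the Arrhenius equation: k = A × exp(-Eₐ/RT)
Step 2: Convert Eₐ to J/mol: 47.1 kJ/mol = 47100 J/mol
Step 3: Calculate the exponent: -Eₐ/(RT) = -47100/(8.314 × 319) = -17.75907
Step 4: k = 3.18e+08 × exp(-17.75907)
Step 5: k = 3.18e+08 × 1.93791e-08 = 6.1626e+00 s⁻¹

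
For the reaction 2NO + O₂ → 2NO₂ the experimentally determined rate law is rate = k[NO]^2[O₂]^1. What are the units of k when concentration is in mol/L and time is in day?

(mol/L)⁻²·day⁻¹

Step 1: Overall order = 2 + 1 = 3.
Step 2: rate has units mol/L·day⁻¹; [NO]^2[O₂]^1 has units (mol/L)^3.
Step 3: k = rate/([NO]^2[O₂]^1), so units of k = (mol/L)^(1-3)·day⁻¹ = (mol/L)⁻²·day⁻¹.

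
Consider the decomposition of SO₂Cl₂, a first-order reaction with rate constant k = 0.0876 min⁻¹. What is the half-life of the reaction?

7.913 min

Step 1: For a first-order reaction, t₁/₂ = ln(2)/k
Step 2: t₁/₂ = ln(2)/0.0876
Step 3: t₁/₂ = 0.6931/0.0876 = 7.913 min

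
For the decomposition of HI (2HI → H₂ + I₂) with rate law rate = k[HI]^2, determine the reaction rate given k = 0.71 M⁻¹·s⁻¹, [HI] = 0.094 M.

0.006274 M/s

Step 1: Identify the rate law: rate = k[HI]^2
Step 2: Substitute values: rate = 0.71 × (0.094)^2
Step 3: Calculate: rate = 0.71 × 0.008836 = 0.00627356 M/s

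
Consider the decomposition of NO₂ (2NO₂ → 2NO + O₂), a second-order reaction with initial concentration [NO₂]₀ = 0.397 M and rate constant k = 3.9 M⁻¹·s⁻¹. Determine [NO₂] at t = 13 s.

0.01879 M

Step 1: For a second-order reaction: 1/[NO₂] = 1/[NO₂]₀ + kt
Step 2: 1/[NO₂] = 1/0.397 + 3.9 × 13
Step 3: 1/[NO₂] = 2.519 + 50.7 = 53.22
Step 4: [NO₂] = 1/53.22 = 0.01879 M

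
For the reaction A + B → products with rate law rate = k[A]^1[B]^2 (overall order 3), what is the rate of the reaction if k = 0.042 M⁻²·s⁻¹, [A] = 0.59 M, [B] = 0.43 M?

0.004582 M/s

Step 1: The rate law is rate = k[A]^1[B]^2, overall order = 1+2 = 3
Step 2: Substitute values: rate = 0.042 × (0.59)^1 × (0.43)^2
Step 3: rate = 0.042 × 0.59 × 0.1849 = 0.00458182 M/s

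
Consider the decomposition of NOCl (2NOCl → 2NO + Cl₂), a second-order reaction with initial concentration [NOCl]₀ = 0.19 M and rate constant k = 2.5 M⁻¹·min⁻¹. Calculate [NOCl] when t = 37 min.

0.01023 M

Step 1: For a second-order reaction: 1/[NOCl] = 1/[NOCl]₀ + kt
Step 2: 1/[NOCl] = 1/0.19 + 2.5 × 37
Step 3: 1/[NOCl] = 5.263 + 92.5 = 97.76
Step 4: [NOCl] = 1/97.76 = 0.01023 M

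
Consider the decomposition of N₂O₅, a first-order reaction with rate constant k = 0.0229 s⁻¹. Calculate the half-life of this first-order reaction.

30.27 s

Step 1: For a first-order reaction, t₁/₂ = ln(2)/k
Step 2: t₁/₂ = ln(2)/0.0229
Step 3: t₁/₂ = 0.6931/0.0229 = 30.27 s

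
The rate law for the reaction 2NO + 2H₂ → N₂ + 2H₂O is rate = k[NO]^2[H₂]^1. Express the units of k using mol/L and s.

(mol/L)⁻²·s⁻¹

Step 1: Overall order = 2 + 1 = 3.
Step 2: rate has units mol/L·s⁻¹; [NO]^2[H₂]^1 has units (mol/L)^3.
Step 3: k = rate/([NO]^2[H₂]^1), so units of k = (mol/L)^(1-3)·s⁻¹ = (mol/L)⁻²·s⁻¹.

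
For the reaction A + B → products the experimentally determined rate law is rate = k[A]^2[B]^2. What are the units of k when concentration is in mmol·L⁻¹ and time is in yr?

(mmol·L⁻¹)⁻³·yr⁻¹

Step 1: Overall order = 2 + 2 = 4.
Step 2: rate has units mmol·L⁻¹·yr⁻¹; [A]^2[B]^2 has units (mmol·L⁻¹)^4.
Step 3: k = rate/([A]^2[B]^2), so units of k = (mmol·L⁻¹)^(1-4)·yr⁻¹ = (mmol·L⁻¹)⁻³·yr⁻¹.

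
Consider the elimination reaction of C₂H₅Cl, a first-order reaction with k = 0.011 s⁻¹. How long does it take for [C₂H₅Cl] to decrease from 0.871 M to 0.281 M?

102.8 s

Step 1: For first-order: t = ln([C₂H₅Cl]₀/[C₂H₅Cl])/k
Step 2: t = ln(0.871/0.281)/0.011
Step 3: t = ln(3.1)/0.011
Step 4: t = 1.131/0.011 = 102.8 s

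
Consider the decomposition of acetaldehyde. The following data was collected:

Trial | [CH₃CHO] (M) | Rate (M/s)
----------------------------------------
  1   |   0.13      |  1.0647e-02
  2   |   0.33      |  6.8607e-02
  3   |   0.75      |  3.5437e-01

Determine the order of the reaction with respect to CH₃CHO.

second order (2)

Step 1: Compare trials to find order n where rate₂/rate₁ = ([CH₃CHO]₂/[CH₃CHO]₁)^n
Step 2: rate₂/rate₁ = 6.8607e-02/1.0647e-02 = 6.444
Step 3: [CH₃CHO]₂/[CH₃CHO]₁ = 0.33/0.13 = 2.538
Step 4: n = ln(6.444)/ln(2.538) = 2.00 ≈ 2
Step 5: The reaction is second order in CH₃CHO.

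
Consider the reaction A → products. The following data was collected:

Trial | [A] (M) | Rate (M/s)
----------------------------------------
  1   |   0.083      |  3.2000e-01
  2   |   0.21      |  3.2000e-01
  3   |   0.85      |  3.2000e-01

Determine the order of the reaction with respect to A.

zeroth order (0)

Step 1: Compare trials - when concentration changes, rate stays constant.
Step 2: rate₂/rate₁ = 3.2000e-01/3.2000e-01 = 1
Step 3: [A]₂/[A]₁ = 0.21/0.083 = 2.53
Step 4: Since rate ratio ≈ (conc ratio)^0, the reaction is zeroth order.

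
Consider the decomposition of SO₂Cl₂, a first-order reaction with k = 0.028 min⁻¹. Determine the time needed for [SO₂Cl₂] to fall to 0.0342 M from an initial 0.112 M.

42.37 min

Step 1: For first-order: t = ln([SO₂Cl₂]₀/[SO₂Cl₂])/k
Step 2: t = ln(0.112/0.0342)/0.028
Step 3: t = ln(3.275)/0.028
Step 4: t = 1.186/0.028 = 42.37 min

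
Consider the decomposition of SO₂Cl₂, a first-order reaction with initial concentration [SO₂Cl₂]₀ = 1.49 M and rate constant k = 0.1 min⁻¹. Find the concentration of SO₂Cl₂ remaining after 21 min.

0.1825 M

Step 1: For a first-order reaction: [SO₂Cl₂] = [SO₂Cl₂]₀ × e^(-kt)
Step 2: [SO₂Cl₂] = 1.49 × e^(-0.1 × 21)
Step 3: [SO₂Cl₂] = 1.49 × e^(-2.1)
Step 4: [SO₂Cl₂] = 1.49 × 0.122456 = 0.1825 M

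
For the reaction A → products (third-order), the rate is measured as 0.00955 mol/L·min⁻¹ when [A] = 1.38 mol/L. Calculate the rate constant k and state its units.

0.003634 (mol/L)⁻²·min⁻¹

Step 1: rate = k[A]^3, so k = rate / [A]^3.
Step 2: k = 0.00955 / (1.38)^3 = 0.00955 / 2.628.
Step 3: k = 0.003634 (mol/L)⁻²·min⁻¹.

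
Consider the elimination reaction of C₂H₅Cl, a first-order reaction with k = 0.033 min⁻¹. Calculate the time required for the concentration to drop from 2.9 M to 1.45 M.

21 min

Step 1: For first-order: t = ln([C₂H₅Cl]₀/[C₂H₅Cl])/k
Step 2: t = ln(2.9/1.45)/0.033
Step 3: t = ln(2)/0.033
Step 4: t = 0.6931/0.033 = 21 min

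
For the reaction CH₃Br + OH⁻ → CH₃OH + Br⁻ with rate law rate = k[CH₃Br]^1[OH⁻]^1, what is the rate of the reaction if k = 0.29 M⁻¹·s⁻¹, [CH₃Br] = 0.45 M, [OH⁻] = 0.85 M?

0.1109 M/s

Step 1: The rate law is rate = k[CH₃Br]^1[OH⁻]^1
Step 2: Substitute: rate = 0.29 × (0.45)^1 × (0.85)^1
Step 3: rate = 0.29 × 0.45 × 0.85 = 0.110925 M/s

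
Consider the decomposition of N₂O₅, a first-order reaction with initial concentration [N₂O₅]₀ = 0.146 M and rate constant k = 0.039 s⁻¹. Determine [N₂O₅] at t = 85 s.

0.005305 M

Step 1: For a first-order reaction: [N₂O₅] = [N₂O₅]₀ × e^(-kt)
Step 2: [N₂O₅] = 0.146 × e^(-0.039 × 85)
Step 3: [N₂O₅] = 0.146 × e^(-3.315)
Step 4: [N₂O₅] = 0.146 × 0.036334 = 0.005305 M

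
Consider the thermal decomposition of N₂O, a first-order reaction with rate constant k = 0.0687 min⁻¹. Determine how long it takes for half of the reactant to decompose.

10.09 min

Step 1: For a first-order reaction, t₁/₂ = ln(2)/k
Step 2: t₁/₂ = ln(2)/0.0687
Step 3: t₁/₂ = 0.6931/0.0687 = 10.09 min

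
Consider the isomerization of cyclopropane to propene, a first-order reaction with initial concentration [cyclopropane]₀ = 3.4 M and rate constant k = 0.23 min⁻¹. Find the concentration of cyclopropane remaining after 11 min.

0.2708 M

Step 1: For a first-order reaction: [cyclopropane] = [cyclopropane]₀ × e^(-kt)
Step 2: [cyclopropane] = 3.4 × e^(-0.23 × 11)
Step 3: [cyclopropane] = 3.4 × e^(-2.53)
Step 4: [cyclopropane] = 3.4 × 0.079659 = 0.2708 M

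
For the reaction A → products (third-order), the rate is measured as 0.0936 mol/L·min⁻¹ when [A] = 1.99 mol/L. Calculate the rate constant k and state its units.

0.01188 (mol/L)⁻²·min⁻¹

Step 1: rate = k[A]^3, so k = rate / [A]^3.
Step 2: k = 0.0936 / (1.99)^3 = 0.0936 / 7.881.
Step 3: k = 0.01188 (mol/L)⁻²·min⁻¹.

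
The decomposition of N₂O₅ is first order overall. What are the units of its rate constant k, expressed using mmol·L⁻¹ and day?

day⁻¹

Step 1: For overall order n, rate = k × (concentration)^n.
Step 2: Rate has units mmol·L⁻¹·day⁻¹; concentration term has units (mmol·L⁻¹)^1.
Step 3: k = rate / (concentration)^n, so units of k = (mmol·L⁻¹)^(1-1)·day⁻¹ = day⁻¹.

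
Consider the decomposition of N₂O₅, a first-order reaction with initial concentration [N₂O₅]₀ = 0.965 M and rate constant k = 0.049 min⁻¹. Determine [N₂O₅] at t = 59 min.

0.05358 M

Step 1: For a first-order reaction: [N₂O₅] = [N₂O₅]₀ × e^(-kt)
Step 2: [N₂O₅] = 0.965 × e^(-0.049 × 59)
Step 3: [N₂O₅] = 0.965 × e^(-2.891)
Step 4: [N₂O₅] = 0.965 × 0.0555207 = 0.05358 M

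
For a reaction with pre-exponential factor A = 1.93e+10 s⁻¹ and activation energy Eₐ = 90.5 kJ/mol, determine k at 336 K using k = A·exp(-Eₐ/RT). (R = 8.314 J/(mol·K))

1.64e-04 s⁻¹

Step 1: Use the Arrhenius equation: k = A × exp(-Eₐ/RT)
Step 2: Convert Eₐ to J/mol: 90.5 kJ/mol = 90500 J/mol
Step 3: Calculate the exponent: -Eₐ/(RT) = -90500/(8.314 × 336) = -32.39659
Step 4: k = 1.93e+10 × exp(-32.39659)
Step 5: k = 1.93e+10 × 8.51804e-15 = 1.6440e-04 s⁻¹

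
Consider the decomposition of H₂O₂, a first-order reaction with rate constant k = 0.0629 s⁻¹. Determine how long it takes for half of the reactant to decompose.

11.02 s

Step 1: For a first-order reaction, t₁/₂ = ln(2)/k
Step 2: t₁/₂ = ln(2)/0.0629
Step 3: t₁/₂ = 0.6931/0.0629 = 11.02 s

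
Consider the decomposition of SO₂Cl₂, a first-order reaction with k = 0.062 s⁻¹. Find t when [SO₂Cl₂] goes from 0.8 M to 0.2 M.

22.36 s

Step 1: For first-order: t = ln([SO₂Cl₂]₀/[SO₂Cl₂])/k
Step 2: t = ln(0.8/0.2)/0.062
Step 3: t = ln(4)/0.062
Step 4: t = 1.386/0.062 = 22.36 s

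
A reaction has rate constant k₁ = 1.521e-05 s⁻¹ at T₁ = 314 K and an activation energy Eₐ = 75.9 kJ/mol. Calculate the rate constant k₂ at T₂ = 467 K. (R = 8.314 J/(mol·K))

2.084e-01 s⁻¹

Step 1: Use the two-temperature Arrhenius form: ln(k₂/k₁) = -Eₐ/R × (1/T₂ - 1/T₁)
Step 2: Convert Eₐ to J/mol: 75.9 kJ/mol = 75900 J/mol
Step 3: 1/T₂ - 1/T₁ = 1/467 - 1/314 = -1.043386e-03 K⁻¹
Step 4: ln(k₂/k₁) = -75900/8.314 × -1.043386e-03 = 9.52526
Step 5: k₂ = k₁ × exp(9.52526) = 1.521e-05 × 1.37015e+04 = 2.084e-01 s⁻¹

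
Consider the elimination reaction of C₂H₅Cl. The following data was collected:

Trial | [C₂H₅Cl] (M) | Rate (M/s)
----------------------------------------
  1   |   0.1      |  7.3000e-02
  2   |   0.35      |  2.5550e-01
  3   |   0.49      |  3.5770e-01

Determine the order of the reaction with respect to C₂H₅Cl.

first order (1)

Step 1: Compare trials to find order n where rate₂/rate₁ = ([C₂H₅Cl]₂/[C₂H₅Cl]₁)^n
Step 2: rate₂/rate₁ = 2.5550e-01/7.3000e-02 = 3.5
Step 3: [C₂H₅Cl]₂/[C₂H₅Cl]₁ = 0.35/0.1 = 3.5
Step 4: n = ln(3.5)/ln(3.5) = 1.00 ≈ 1
Step 5: The reaction is first order in C₂H₅Cl.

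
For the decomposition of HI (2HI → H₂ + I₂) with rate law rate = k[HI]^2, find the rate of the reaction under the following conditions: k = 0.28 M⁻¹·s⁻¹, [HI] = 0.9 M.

0.2268 M/s

Step 1: Identify the rate law: rate = k[HI]^2
Step 2: Substitute values: rate = 0.28 × (0.9)^2
Step 3: Calculate: rate = 0.28 × 0.81 = 0.2268 M/s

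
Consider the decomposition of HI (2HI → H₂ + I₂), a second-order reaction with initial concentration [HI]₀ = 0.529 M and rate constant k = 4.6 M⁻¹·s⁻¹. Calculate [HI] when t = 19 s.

0.0112 M

Step 1: For a second-order reaction: 1/[HI] = 1/[HI]₀ + kt
Step 2: 1/[HI] = 1/0.529 + 4.6 × 19
Step 3: 1/[HI] = 1.89 + 87.4 = 89.29
Step 4: [HI] = 1/89.29 = 0.0112 M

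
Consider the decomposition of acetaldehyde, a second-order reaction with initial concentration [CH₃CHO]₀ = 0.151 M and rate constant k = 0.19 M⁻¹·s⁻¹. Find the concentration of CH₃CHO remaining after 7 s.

0.1257 M

Step 1: For a second-order reaction: 1/[CH₃CHO] = 1/[CH₃CHO]₀ + kt
Step 2: 1/[CH₃CHO] = 1/0.151 + 0.19 × 7
Step 3: 1/[CH₃CHO] = 6.623 + 1.33 = 7.953
Step 4: [CH₃CHO] = 1/7.953 = 0.1257 M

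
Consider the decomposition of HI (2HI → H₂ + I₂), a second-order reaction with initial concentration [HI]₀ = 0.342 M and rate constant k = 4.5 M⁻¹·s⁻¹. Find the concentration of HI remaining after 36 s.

0.006063 M

Step 1: For a second-order reaction: 1/[HI] = 1/[HI]₀ + kt
Step 2: 1/[HI] = 1/0.342 + 4.5 × 36
Step 3: 1/[HI] = 2.924 + 162 = 164.9
Step 4: [HI] = 1/164.9 = 0.006063 M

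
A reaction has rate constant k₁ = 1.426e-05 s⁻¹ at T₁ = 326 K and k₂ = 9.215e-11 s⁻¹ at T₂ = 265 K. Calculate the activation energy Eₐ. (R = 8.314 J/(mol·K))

140.7 kJ/mol

Step 1: Use the two-temperature Arrhenius form: ln(k₂/k₁) = -Eₐ/R × (1/T₂ - 1/T₁)
Step 2: ln(k₂/k₁) = ln(9.215e-11/1.426e-05) = ln(6.46213e-06) = -11.9496
Step 3: 1/T₂ - 1/T₁ = 1/265 - 1/326 = 7.061002e-04 K⁻¹
Step 4: Eₐ = -R × ln(k₂/k₁) / (1/T₂ - 1/T₁) = -8.314 × -11.9496 / 7.061002e-04
Step 5: Eₐ = 1.4070e+05 J/mol = 140.7 kJ/mol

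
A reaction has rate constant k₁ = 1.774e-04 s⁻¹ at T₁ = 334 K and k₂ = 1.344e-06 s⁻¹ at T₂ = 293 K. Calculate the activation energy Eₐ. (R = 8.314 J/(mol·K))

96.9 kJ/mol

Step 1: Use the two-temperature Arrhenius form: ln(k₂/k₁) = -Eₐ/R × (1/T₂ - 1/T₁)
Step 2: ln(k₂/k₁) = ln(1.344e-06/1.774e-04) = ln(0.0075761) = -4.88276
Step 3: 1/T₂ - 1/T₁ = 1/293 - 1/334 = 4.189573e-04 K⁻¹
Step 4: Eₐ = -R × ln(k₂/k₁) / (1/T₂ - 1/T₁) = -8.314 × -4.88276 / 4.189573e-04
Step 5: Eₐ = 9.6896e+04 J/mol = 96.9 kJ/mol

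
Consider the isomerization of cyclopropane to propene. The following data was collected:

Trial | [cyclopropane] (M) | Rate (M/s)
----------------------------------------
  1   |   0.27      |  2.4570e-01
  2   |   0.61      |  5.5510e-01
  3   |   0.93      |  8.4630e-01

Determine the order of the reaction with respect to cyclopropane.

first order (1)

Step 1: Compare trials to find order n where rate₂/rate₁ = ([cyclopropane]₂/[cyclopropane]₁)^n
Step 2: rate₂/rate₁ = 5.5510e-01/2.4570e-01 = 2.259
Step 3: [cyclopropane]₂/[cyclopropane]₁ = 0.61/0.27 = 2.259
Step 4: n = ln(2.259)/ln(2.259) = 1.00 ≈ 1
Step 5: The reaction is first order in cyclopropane.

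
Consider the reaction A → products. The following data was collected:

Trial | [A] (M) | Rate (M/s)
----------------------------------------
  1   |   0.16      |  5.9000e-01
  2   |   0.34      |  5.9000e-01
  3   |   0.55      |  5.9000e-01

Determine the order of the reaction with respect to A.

zeroth order (0)

Step 1: Compare trials - when concentration changes, rate stays constant.
Step 2: rate₂/rate₁ = 5.9000e-01/5.9000e-01 = 1
Step 3: [A]₂/[A]₁ = 0.34/0.16 = 2.125
Step 4: Since rate ratio ≈ (conc ratio)^0, the reaction is zeroth order.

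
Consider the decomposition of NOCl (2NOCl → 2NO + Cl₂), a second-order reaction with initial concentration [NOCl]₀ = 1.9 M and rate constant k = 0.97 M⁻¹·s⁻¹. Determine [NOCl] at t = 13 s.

0.07612 M

Step 1: For a second-order reaction: 1/[NOCl] = 1/[NOCl]₀ + kt
Step 2: 1/[NOCl] = 1/1.9 + 0.97 × 13
Step 3: 1/[NOCl] = 0.5263 + 12.61 = 13.14
Step 4: [NOCl] = 1/13.14 = 0.07612 M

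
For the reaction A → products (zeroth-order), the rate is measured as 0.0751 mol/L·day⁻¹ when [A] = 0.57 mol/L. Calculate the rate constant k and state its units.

0.0751 mol/L·day⁻¹

Step 1: For a zeroth-order reaction, rate = k (independent of concentration).
Step 2: k = rate = 0.0751 mol/L·day⁻¹.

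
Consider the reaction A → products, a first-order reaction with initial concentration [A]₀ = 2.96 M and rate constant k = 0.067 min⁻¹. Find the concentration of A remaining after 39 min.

0.217 M

Step 1: For a first-order reaction: [A] = [A]₀ × e^(-kt)
Step 2: [A] = 2.96 × e^(-0.067 × 39)
Step 3: [A] = 2.96 × e^(-2.613)
Step 4: [A] = 2.96 × 0.0733143 = 0.217 M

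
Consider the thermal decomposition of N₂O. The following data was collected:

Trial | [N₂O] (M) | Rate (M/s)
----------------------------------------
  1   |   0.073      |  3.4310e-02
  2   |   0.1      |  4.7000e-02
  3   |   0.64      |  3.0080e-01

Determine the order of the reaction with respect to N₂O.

first order (1)

Step 1: Compare trials to find order n where rate₂/rate₁ = ([N₂O]₂/[N₂O]₁)^n
Step 2: rate₂/rate₁ = 4.7000e-02/3.4310e-02 = 1.37
Step 3: [N₂O]₂/[N₂O]₁ = 0.1/0.073 = 1.37
Step 4: n = ln(1.37)/ln(1.37) = 1.00 ≈ 1
Step 5: The reaction is first order in N₂O.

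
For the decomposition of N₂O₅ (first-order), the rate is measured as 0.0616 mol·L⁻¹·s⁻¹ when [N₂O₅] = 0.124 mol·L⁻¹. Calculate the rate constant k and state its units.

0.4968 s⁻¹

Step 1: rate = k[N₂O₅]^1, so k = rate / [N₂O₅]^1.
Step 2: k = 0.0616 / (0.124)^1 = 0.0616 / 0.124.
Step 3: k = 0.4968 s⁻¹.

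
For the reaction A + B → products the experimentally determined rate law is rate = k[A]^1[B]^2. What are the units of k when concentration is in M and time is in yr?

M⁻²·yr⁻¹

Step 1: Overall order = 1 + 2 = 3.
Step 2: rate has units M·yr⁻¹; [A]^1[B]^2 has units M^3.
Step 3: k = rate/([A]^1[B]^2), so units of k = M^(1-3)·yr⁻¹ = M⁻²·yr⁻¹.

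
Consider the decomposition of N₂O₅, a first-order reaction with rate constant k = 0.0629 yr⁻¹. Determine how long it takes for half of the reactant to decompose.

11.02 yr

Step 1: For a first-order reaction, t₁/₂ = ln(2)/k
Step 2: t₁/₂ = ln(2)/0.0629
Step 3: t₁/₂ = 0.6931/0.0629 = 11.02 yr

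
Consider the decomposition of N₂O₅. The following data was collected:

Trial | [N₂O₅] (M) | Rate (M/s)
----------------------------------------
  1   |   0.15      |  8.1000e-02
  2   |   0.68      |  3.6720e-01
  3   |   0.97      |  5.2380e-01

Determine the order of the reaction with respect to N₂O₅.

first order (1)

Step 1: Compare trials to find order n where rate₂/rate₁ = ([N₂O₅]₂/[N₂O₅]₁)^n
Step 2: rate₂/rate₁ = 3.6720e-01/8.1000e-02 = 4.533
Step 3: [N₂O₅]₂/[N₂O₅]₁ = 0.68/0.15 = 4.533
Step 4: n = ln(4.533)/ln(4.533) = 1.00 ≈ 1
Step 5: The reaction is first order in N₂O₅.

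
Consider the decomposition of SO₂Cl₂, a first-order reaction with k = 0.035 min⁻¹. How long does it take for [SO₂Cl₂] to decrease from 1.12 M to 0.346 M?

33.56 min

Step 1: For first-order: t = ln([SO₂Cl₂]₀/[SO₂Cl₂])/k
Step 2: t = ln(1.12/0.346)/0.035
Step 3: t = ln(3.237)/0.035
Step 4: t = 1.175/0.035 = 33.56 min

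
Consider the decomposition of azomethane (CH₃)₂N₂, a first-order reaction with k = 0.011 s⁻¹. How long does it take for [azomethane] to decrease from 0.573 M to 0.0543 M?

214.2 s

Step 1: For first-order: t = ln([azomethane]₀/[azomethane])/k
Step 2: t = ln(0.573/0.0543)/0.011
Step 3: t = ln(10.55)/0.011
Step 4: t = 2.356/0.011 = 214.2 s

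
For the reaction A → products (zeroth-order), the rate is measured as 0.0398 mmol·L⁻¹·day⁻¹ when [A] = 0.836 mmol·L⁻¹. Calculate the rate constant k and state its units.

0.0398 mmol·L⁻¹·day⁻¹

Step 1: For a zeroth-order reaction, rate = k (independent of concentration).
Step 2: k = rate = 0.0398 mmol·L⁻¹·day⁻¹.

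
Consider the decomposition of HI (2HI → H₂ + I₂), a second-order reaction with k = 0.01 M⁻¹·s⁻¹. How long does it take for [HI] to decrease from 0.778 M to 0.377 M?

136.7 s

Step 1: For second-order: t = (1/[HI] - 1/[HI]₀)/k
Step 2: t = (1/0.377 - 1/0.778)/0.01
Step 3: t = (2.653 - 1.285)/0.01
Step 4: t = 1.367/0.01 = 136.7 s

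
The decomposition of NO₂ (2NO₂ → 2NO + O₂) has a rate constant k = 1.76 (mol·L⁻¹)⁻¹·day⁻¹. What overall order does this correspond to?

second order (2)

Step 1: The units of k for an nth-order reaction are (concentration)^(1-n)·(time)⁻¹.
Step 2: Here k has units (mol·L⁻¹)⁻¹·day⁻¹, so the concentration exponent is -1.
Step 3: 1 - n = -1 ⇒ n = 2. The reaction is second order.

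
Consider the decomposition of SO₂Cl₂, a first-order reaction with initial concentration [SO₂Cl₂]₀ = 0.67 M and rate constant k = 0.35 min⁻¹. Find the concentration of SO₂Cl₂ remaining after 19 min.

0.000867 M

Step 1: For a first-order reaction: [SO₂Cl₂] = [SO₂Cl₂]₀ × e^(-kt)
Step 2: [SO₂Cl₂] = 0.67 × e^(-0.35 × 19)
Step 3: [SO₂Cl₂] = 0.67 × e^(-6.65)
Step 4: [SO₂Cl₂] = 0.67 × 0.00129402 = 0.000867 M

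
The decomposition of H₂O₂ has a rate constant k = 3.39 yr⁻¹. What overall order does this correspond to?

first order (1)

Step 1: The units of k for an nth-order reaction are (concentration)^(1-n)·(time)⁻¹.
Step 2: Here k has units yr⁻¹, so the concentration exponent is 0.
Step 3: 1 - n = 0 ⇒ n = 1. The reaction is first order.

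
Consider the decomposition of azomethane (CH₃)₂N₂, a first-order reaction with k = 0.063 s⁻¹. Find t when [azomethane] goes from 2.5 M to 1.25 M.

11 s

Step 1: For first-order: t = ln([azomethane]₀/[azomethane])/k
Step 2: t = ln(2.5/1.25)/0.063
Step 3: t = ln(2)/0.063
Step 4: t = 0.6931/0.063 = 11 s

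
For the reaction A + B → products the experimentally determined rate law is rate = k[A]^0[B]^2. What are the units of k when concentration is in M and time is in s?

M⁻¹·s⁻¹

Step 1: Overall order = 0 + 2 = 2.
Step 2: rate has units M·s⁻¹; [A]^0[B]^2 has units M^2.
Step 3: k = rate/([A]^0[B]^2), so units of k = M^(1-2)·s⁻¹ = M⁻¹·s⁻¹.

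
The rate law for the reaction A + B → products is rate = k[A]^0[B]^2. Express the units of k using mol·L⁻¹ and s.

(mol·L⁻¹)⁻¹·s⁻¹

Step 1: Overall order = 0 + 2 = 2.
Step 2: rate has units mol·L⁻¹·s⁻¹; [A]^0[B]^2 has units (mol·L⁻¹)^2.
Step 3: k = rate/([A]^0[B]^2), so units of k = (mol·L⁻¹)^(1-2)·s⁻¹ = (mol·L⁻¹)⁻¹·s⁻¹.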